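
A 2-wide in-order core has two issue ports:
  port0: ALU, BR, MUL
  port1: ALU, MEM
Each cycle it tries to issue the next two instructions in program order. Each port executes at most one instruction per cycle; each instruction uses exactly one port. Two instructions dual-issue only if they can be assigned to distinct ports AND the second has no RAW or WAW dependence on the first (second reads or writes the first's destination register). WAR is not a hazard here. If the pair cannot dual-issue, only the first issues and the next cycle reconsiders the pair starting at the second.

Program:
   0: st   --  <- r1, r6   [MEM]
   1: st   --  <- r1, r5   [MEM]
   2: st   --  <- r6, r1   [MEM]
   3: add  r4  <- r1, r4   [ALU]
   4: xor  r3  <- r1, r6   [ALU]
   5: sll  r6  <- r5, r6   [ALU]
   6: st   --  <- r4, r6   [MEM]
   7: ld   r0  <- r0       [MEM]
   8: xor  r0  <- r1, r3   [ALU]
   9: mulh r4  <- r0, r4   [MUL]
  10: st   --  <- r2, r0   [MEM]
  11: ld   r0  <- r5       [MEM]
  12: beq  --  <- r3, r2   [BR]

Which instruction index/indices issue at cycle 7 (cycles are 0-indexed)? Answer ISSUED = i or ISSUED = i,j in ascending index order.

ISSUED = 9,10

c0: i0 st.MEM  no-port MEM/MEM
c1: i1 st.MEM  no-port MEM/MEM
c2: i2+i3 st.MEM+add.ALU  dual
c3: i4+i5 xor.ALU+sll.ALU  dual
c4: i6 st.MEM  no-port MEM/MEM
c5: i7 ld.MEM  WAW r0
c6: i8 xor.ALU  RAW r0
c7: i9+i10 mulh.MUL+st.MEM  dual
c8: i11+i12 ld.MEM+beq.BR  dual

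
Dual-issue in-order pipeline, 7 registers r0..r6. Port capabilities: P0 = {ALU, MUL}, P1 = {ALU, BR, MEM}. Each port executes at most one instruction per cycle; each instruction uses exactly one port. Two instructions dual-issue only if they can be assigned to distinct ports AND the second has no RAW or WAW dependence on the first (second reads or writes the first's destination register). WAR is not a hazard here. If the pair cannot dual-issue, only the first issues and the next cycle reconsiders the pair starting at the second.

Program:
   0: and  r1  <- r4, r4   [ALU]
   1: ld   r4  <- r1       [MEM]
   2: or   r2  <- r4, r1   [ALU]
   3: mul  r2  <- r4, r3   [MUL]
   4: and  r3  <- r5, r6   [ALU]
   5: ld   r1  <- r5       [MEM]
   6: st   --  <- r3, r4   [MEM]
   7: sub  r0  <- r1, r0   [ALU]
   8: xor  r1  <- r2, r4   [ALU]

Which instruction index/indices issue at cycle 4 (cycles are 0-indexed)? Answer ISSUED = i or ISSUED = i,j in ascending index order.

#0 head=0: and i0 RAW r1
#1 head=1: ld i1 RAW r4
#2 head=2: or i2 WAW r2
#3 head=3: mul/and i3&i4 pair
#4 head=5: ld i5 no-port MEM/MEM
#5 head=6: st/sub i6&i7 pair
#6 head=8: xor i8 tail

ISSUED = 5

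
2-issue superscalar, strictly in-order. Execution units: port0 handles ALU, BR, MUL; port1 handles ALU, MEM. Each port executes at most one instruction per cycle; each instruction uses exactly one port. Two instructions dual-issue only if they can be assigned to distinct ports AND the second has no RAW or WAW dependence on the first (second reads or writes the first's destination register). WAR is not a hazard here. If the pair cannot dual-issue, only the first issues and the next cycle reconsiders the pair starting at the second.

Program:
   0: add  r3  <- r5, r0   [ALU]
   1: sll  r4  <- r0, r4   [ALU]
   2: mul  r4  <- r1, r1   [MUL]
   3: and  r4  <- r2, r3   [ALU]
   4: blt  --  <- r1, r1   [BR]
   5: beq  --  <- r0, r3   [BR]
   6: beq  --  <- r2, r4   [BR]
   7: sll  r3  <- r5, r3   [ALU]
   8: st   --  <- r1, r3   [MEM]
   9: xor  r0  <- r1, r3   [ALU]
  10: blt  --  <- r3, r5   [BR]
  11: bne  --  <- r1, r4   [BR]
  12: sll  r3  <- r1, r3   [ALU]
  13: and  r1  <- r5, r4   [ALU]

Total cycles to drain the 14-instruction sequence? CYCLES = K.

CYCLES = 9

0. add.ALU+sll.ALU @i0,i1  | pair
1. mul.MUL @i2  | WAW r4
2. and.ALU+blt.BR @i3,i4  | pair
3. beq.BR @i5  | no-port BR/BR
4. beq.BR+sll.ALU @i6,i7  | pair
5. st.MEM+xor.ALU @i8,i9  | pair
6. blt.BR @i10  | no-port BR/BR
7. bne.BR+sll.ALU @i11,i12  | pair
8. and.ALU @i13  | tail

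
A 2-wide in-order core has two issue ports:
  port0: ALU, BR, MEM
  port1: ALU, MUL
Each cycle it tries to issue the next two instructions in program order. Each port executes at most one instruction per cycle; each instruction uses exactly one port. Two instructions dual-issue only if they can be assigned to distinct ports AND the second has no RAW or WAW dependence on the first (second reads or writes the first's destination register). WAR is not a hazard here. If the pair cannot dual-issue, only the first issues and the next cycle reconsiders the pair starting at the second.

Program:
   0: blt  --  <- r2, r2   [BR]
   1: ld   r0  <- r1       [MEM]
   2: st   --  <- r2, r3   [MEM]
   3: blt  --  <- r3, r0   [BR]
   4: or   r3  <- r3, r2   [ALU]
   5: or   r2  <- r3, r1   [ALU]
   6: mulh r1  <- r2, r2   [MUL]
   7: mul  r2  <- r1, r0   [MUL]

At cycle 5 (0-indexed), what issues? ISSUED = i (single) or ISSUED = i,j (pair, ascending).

  cy0 -> i0 (blt) no-port BR/MEM
  cy1 -> i1 (ld) no-port MEM/MEM
  cy2 -> i2 (st) no-port MEM/BR
  cy3 -> i3,i4 (blt;or) 2-wide
  cy4 -> i5 (or) RAW r2
  cy5 -> i6 (mulh) no-port MUL/MUL
  cy6 -> i7 (mul) tail

ISSUED = 6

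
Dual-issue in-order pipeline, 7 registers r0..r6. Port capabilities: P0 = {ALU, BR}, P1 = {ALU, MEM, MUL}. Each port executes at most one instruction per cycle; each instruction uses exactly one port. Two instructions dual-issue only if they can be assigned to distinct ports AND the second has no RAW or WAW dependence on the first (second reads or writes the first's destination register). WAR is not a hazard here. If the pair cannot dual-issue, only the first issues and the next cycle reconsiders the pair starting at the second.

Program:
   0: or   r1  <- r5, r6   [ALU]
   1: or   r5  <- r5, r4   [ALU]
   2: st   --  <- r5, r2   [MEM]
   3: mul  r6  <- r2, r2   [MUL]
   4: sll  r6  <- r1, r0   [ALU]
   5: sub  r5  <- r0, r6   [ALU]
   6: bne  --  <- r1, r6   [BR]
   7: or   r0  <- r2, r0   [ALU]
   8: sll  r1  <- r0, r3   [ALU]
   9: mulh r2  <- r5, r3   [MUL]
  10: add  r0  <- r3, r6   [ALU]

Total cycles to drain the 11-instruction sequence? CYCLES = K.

CYCLES = 8

  cy0 -> i0,i1 (or+or) dual
  cy1 -> i2 (st) no-port MEM/MUL
  cy2 -> i3 (mul) WAW r6
  cy3 -> i4 (sll) RAW r6
  cy4 -> i5,i6 (sub+bne) dual
  cy5 -> i7 (or) RAW r0
  cy6 -> i8,i9 (sll+mulh) dual
  cy7 -> i10 (add) tail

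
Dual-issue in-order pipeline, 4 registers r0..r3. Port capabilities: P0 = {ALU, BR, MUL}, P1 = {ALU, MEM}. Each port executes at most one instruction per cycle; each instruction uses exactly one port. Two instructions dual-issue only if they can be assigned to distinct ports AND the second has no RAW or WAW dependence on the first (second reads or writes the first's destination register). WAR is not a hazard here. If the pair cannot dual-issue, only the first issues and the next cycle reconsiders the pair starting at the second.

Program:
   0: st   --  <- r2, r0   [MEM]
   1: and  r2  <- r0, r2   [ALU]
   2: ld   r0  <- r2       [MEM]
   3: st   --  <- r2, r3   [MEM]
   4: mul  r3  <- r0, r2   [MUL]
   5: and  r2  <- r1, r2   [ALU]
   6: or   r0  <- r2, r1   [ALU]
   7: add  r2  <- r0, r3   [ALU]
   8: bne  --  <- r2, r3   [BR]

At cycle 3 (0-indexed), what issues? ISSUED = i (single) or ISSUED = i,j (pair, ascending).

ISSUED = 5

[0] i0/i1  st and  -- pair
[1] i2  ld  -- no-port MEM/MEM
[2] i3/i4  st mul  -- pair
[3] i5  and  -- RAW r2
[4] i6  or  -- RAW r0
[5] i7  add  -- RAW r2
[6] i8  bne  -- tail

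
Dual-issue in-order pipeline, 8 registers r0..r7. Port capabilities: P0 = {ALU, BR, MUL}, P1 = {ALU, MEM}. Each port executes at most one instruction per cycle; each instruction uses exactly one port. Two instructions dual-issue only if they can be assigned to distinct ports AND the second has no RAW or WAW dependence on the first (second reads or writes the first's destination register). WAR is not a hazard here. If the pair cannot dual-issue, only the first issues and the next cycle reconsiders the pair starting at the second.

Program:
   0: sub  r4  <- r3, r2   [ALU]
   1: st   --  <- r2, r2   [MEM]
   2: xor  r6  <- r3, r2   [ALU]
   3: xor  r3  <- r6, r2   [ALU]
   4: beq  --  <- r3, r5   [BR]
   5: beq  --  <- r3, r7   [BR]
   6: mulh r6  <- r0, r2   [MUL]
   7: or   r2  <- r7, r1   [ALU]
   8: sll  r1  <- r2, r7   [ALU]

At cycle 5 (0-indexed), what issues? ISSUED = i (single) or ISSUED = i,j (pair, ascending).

t=0 i0&i1:sub.ALU st.MEM ; pair
t=1 i2:xor.ALU ; RAW r6
t=2 i3:xor.ALU ; RAW r3
t=3 i4:beq.BR ; no-port BR/BR
t=4 i5:beq.BR ; no-port BR/MUL
t=5 i6&i7:mulh.MUL or.ALU ; pair
t=6 i8:sll.ALU ; tail

ISSUED = 6,7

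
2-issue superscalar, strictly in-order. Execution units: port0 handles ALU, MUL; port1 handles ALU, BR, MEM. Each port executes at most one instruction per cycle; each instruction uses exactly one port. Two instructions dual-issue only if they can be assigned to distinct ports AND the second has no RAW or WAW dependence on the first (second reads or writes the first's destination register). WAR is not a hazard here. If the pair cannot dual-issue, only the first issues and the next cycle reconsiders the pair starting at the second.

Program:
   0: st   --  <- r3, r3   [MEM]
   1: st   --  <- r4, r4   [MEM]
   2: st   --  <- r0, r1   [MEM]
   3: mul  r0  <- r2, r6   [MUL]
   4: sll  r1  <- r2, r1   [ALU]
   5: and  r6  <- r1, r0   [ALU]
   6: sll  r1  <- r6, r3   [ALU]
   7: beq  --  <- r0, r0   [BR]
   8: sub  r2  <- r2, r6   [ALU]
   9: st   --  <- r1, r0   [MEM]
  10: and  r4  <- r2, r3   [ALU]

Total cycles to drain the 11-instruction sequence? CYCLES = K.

CYCLES = 8

  cy0 -> i0 (st.MEM) no-port MEM/MEM
  cy1 -> i1 (st.MEM) no-port MEM/MEM
  cy2 -> i2,i3 (st.MEM;mul.MUL) 2-wide
  cy3 -> i4 (sll.ALU) RAW r1
  cy4 -> i5 (and.ALU) RAW r6
  cy5 -> i6,i7 (sll.ALU;beq.BR) 2-wide
  cy6 -> i8,i9 (sub.ALU;st.MEM) 2-wide
  cy7 -> i10 (and.ALU) tail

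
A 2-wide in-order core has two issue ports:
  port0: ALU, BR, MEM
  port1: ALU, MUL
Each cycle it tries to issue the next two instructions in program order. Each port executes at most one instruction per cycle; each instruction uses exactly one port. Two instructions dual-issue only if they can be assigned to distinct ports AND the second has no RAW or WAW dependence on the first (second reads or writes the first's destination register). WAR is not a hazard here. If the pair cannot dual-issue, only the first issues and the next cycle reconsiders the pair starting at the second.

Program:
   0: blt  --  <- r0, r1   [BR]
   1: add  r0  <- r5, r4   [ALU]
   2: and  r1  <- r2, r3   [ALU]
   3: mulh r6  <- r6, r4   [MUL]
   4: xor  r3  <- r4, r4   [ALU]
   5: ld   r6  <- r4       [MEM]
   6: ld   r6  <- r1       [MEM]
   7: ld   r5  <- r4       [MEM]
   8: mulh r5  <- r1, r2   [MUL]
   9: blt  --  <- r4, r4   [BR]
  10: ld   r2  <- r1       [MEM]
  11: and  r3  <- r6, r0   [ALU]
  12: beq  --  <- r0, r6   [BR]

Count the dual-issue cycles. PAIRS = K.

PAIRS = 5

[0] i0,i1  blt+add  -- 2-wide
[1] i2,i3  and+mulh  -- 2-wide
[2] i4,i5  xor+ld  -- 2-wide
[3] i6  ld  -- no-port MEM/MEM
[4] i7  ld  -- WAW r5
[5] i8,i9  mulh+blt  -- 2-wide
[6] i10,i11  ld+and  -- 2-wide
[7] i12  beq  -- tail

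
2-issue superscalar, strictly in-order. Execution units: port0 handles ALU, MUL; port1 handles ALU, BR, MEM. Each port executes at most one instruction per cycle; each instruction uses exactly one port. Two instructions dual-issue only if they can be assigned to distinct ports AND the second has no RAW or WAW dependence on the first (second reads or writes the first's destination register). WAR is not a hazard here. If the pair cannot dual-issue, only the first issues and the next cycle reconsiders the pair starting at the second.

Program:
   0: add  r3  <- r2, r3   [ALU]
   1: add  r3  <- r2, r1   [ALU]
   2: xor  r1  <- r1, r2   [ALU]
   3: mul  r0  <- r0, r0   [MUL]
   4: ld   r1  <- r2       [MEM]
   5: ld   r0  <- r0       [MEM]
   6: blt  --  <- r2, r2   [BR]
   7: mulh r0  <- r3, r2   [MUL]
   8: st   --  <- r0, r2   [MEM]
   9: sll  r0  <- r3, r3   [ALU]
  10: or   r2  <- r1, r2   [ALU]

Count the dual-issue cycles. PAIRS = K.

PAIRS = 4

#0 head=0: add i0 WAW r3
#1 head=1: add xor i1/i2 2-wide
#2 head=3: mul ld i3/i4 2-wide
#3 head=5: ld i5 no-port MEM/BR
#4 head=6: blt mulh i6/i7 2-wide
#5 head=8: st sll i8/i9 2-wide
#6 head=10: or i10 tail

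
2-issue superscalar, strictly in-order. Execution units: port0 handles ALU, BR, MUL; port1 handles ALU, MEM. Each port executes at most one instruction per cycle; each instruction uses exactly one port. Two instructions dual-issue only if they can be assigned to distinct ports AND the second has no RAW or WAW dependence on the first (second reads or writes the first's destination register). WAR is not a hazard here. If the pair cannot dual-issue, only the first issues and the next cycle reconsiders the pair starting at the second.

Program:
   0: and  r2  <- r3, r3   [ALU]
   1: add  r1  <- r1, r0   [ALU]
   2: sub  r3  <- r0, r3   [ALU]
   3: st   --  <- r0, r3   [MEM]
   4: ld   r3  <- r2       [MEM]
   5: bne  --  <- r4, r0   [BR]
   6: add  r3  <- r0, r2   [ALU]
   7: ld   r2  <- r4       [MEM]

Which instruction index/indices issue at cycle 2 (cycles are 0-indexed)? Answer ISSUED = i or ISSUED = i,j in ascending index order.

t=0 i0,i1:and.ALU/add.ALU ; pair
t=1 i2:sub.ALU ; RAW r3
t=2 i3:st.MEM ; no-port MEM/MEM
t=3 i4,i5:ld.MEM/bne.BR ; pair
t=4 i6,i7:add.ALU/ld.MEM ; pair

ISSUED = 3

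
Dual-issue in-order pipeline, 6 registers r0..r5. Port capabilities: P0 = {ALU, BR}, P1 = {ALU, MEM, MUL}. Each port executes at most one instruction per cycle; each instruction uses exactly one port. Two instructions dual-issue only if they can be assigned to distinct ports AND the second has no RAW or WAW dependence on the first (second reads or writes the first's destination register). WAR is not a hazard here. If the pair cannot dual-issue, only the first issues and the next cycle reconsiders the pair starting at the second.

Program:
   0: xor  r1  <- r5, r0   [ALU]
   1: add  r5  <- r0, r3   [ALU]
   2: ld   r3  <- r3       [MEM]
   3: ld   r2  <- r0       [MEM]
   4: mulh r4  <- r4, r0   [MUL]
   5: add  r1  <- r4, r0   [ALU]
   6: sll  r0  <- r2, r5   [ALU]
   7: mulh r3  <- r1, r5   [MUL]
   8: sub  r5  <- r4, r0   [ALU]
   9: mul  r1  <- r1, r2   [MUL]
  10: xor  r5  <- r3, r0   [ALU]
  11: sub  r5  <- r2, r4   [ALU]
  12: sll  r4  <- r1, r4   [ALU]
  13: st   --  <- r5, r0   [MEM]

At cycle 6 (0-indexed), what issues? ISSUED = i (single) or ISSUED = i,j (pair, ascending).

ISSUED = 9,10

  cy0 -> i0+i1 (xor/add) pair
  cy1 -> i2 (ld) no-port MEM/MEM
  cy2 -> i3 (ld) no-port MEM/MUL
  cy3 -> i4 (mulh) RAW r4
  cy4 -> i5+i6 (add/sll) pair
  cy5 -> i7+i8 (mulh/sub) pair
  cy6 -> i9+i10 (mul/xor) pair
  cy7 -> i11+i12 (sub/sll) pair
  cy8 -> i13 (st) tail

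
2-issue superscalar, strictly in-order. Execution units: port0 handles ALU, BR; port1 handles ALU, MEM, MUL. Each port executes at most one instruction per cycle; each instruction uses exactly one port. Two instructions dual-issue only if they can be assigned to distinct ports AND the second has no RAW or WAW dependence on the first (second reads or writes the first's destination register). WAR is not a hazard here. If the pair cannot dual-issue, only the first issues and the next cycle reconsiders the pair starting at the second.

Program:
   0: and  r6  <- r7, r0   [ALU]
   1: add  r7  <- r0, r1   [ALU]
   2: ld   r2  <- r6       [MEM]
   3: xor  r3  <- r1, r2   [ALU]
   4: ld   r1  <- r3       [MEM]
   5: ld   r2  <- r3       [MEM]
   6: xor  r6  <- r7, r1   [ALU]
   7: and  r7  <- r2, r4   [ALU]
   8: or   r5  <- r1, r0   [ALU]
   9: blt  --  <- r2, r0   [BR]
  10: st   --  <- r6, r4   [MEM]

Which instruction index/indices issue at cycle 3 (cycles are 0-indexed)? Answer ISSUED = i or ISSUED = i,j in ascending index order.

ISSUED = 4

c0: i0,i1 and;add  pair
c1: i2 ld  RAW r2
c2: i3 xor  RAW r3
c3: i4 ld  no-port MEM/MEM
c4: i5,i6 ld;xor  pair
c5: i7,i8 and;or  pair
c6: i9,i10 blt;st  pair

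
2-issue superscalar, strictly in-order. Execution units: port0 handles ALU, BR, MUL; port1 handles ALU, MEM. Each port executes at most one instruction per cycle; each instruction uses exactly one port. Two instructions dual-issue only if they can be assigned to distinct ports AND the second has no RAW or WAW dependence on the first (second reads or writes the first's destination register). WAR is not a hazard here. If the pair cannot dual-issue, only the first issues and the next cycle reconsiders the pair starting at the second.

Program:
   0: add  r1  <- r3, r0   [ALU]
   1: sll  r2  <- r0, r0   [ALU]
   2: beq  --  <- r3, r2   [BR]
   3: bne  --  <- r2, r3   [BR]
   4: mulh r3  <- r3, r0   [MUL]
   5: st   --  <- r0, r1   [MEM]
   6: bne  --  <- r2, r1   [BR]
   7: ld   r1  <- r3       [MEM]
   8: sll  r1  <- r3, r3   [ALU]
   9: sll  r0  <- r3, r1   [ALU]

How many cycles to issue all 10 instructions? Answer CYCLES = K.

CYCLES = 7

c0: i0&i1 add.ALU/sll.ALU  pair
c1: i2 beq.BR  no-port BR/BR
c2: i3 bne.BR  no-port BR/MUL
c3: i4&i5 mulh.MUL/st.MEM  pair
c4: i6&i7 bne.BR/ld.MEM  pair
c5: i8 sll.ALU  RAW r1
c6: i9 sll.ALU  tail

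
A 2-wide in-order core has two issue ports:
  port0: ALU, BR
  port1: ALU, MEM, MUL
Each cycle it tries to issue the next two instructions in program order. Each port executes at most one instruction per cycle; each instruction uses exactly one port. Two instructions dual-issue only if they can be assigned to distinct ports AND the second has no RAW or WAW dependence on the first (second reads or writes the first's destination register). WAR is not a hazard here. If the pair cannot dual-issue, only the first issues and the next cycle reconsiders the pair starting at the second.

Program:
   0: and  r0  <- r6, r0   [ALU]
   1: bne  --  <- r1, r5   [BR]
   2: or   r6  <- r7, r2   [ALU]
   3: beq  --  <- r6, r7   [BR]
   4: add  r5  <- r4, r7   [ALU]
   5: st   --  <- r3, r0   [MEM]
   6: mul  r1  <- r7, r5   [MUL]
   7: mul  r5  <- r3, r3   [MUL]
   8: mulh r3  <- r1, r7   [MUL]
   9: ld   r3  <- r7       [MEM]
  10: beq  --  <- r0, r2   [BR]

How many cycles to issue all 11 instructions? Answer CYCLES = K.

c0: i0,i1 and;bne  pair
c1: i2 or  RAW r6
c2: i3,i4 beq;add  pair
c3: i5 st  no-port MEM/MUL
c4: i6 mul  no-port MUL/MUL
c5: i7 mul  no-port MUL/MUL
c6: i8 mulh  no-port MUL/MEM
c7: i9,i10 ld;beq  pair

CYCLES = 8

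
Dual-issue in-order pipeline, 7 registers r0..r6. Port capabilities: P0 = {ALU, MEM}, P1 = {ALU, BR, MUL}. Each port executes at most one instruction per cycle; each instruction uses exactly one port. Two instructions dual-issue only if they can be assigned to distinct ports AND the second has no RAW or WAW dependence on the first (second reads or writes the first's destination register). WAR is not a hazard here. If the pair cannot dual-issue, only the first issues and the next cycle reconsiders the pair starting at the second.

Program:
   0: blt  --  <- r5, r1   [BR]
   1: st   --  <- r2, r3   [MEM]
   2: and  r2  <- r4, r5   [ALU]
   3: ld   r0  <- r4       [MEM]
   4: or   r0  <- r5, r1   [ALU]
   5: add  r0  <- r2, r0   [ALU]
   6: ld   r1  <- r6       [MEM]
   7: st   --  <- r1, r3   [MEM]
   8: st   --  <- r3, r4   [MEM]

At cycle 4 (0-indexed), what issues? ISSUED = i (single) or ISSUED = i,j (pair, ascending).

ISSUED = 7

#0 head=0: blt.BR/st.MEM i0+i1 2-wide
#1 head=2: and.ALU/ld.MEM i2+i3 2-wide
#2 head=4: or.ALU i4 RAW+WAW r0
#3 head=5: add.ALU/ld.MEM i5+i6 2-wide
#4 head=7: st.MEM i7 no-port MEM/MEM
#5 head=8: st.MEM i8 tail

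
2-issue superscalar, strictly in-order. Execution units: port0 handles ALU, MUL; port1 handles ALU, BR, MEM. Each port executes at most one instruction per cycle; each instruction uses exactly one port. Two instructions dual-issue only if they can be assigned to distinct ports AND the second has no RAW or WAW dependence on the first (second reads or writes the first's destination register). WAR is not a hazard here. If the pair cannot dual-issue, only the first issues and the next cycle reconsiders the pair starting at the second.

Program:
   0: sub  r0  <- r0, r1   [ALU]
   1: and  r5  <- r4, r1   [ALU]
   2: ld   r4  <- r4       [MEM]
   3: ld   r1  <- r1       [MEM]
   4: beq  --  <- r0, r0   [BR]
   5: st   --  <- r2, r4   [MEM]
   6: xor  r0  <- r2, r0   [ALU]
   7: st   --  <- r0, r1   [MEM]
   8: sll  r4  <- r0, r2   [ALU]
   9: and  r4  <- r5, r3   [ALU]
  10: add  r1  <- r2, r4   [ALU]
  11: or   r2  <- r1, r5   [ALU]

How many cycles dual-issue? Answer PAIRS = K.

c0: i0,i1 sub and  dual
c1: i2 ld  no-port MEM/MEM
c2: i3 ld  no-port MEM/BR
c3: i4 beq  no-port BR/MEM
c4: i5,i6 st xor  dual
c5: i7,i8 st sll  dual
c6: i9 and  RAW r4
c7: i10 add  RAW r1
c8: i11 or  tail

PAIRS = 3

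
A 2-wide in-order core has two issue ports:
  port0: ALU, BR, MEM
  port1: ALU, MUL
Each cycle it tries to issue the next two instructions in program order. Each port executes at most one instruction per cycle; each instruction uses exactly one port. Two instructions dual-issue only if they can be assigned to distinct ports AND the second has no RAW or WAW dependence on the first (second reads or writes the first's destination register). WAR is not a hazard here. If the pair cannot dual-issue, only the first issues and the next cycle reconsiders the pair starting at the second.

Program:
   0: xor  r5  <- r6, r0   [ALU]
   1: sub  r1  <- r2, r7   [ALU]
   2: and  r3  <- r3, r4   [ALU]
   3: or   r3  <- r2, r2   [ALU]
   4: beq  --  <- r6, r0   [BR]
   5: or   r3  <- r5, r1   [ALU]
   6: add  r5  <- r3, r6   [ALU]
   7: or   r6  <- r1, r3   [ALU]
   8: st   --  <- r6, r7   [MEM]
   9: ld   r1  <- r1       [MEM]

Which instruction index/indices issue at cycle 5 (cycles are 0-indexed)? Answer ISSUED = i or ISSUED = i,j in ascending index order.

  cy0 -> i0+i1 (xor.ALU sub.ALU) 2-wide
  cy1 -> i2 (and.ALU) WAW r3
  cy2 -> i3+i4 (or.ALU beq.BR) 2-wide
  cy3 -> i5 (or.ALU) RAW r3
  cy4 -> i6+i7 (add.ALU or.ALU) 2-wide
  cy5 -> i8 (st.MEM) no-port MEM/MEM
  cy6 -> i9 (ld.MEM) tail

ISSUED = 8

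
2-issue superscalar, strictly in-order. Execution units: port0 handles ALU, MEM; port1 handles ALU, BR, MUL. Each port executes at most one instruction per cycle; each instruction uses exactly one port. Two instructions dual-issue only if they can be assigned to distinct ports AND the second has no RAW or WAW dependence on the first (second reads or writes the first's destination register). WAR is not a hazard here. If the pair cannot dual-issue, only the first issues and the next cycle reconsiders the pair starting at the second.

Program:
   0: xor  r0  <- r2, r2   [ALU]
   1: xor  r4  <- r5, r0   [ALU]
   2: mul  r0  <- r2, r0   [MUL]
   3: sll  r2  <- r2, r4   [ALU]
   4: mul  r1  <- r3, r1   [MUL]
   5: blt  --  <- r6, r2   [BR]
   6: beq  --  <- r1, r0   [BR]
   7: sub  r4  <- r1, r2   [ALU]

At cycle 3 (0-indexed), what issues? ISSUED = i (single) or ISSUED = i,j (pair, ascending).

ISSUED = 5

0. xor.ALU @i0  | RAW r0
1. xor.ALU/mul.MUL @i1&i2  | 2-wide
2. sll.ALU/mul.MUL @i3&i4  | 2-wide
3. blt.BR @i5  | no-port BR/BR
4. beq.BR/sub.ALU @i6&i7  | 2-wide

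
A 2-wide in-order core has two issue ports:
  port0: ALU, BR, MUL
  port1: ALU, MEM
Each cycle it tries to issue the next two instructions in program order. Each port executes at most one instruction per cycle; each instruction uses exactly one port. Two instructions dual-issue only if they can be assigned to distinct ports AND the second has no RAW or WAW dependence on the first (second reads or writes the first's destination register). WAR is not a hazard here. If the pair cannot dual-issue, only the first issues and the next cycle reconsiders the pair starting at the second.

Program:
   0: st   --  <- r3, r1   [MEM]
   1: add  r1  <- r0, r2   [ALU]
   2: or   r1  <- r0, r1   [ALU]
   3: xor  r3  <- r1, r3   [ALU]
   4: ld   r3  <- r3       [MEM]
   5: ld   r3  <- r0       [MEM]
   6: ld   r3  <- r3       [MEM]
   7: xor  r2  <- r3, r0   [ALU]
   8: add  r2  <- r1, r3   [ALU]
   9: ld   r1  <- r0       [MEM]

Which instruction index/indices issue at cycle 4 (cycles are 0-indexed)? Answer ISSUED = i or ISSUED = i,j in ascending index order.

[0] i0/i1  st.MEM/add.ALU  -- pair
[1] i2  or.ALU  -- RAW r1
[2] i3  xor.ALU  -- RAW+WAW r3
[3] i4  ld.MEM  -- no-port MEM/MEM
[4] i5  ld.MEM  -- no-port MEM/MEM
[5] i6  ld.MEM  -- RAW r3
[6] i7  xor.ALU  -- WAW r2
[7] i8/i9  add.ALU/ld.MEM  -- pair

ISSUED = 5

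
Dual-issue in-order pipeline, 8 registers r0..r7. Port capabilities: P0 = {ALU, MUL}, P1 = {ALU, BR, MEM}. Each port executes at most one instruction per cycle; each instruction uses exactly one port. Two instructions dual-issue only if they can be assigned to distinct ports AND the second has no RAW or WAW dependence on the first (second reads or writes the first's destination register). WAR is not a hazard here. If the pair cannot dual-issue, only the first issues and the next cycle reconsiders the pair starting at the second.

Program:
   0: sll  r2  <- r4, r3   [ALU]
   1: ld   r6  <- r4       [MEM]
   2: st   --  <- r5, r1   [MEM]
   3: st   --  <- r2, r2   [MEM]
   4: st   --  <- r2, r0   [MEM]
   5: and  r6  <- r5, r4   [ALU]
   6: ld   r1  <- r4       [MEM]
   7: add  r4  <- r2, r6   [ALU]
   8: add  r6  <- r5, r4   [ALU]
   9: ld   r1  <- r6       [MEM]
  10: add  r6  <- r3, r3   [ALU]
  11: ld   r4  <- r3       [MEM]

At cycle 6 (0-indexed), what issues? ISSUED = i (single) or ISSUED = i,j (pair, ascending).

[0] i0/i1  sll.ALU ld.MEM  -- 2-wide
[1] i2  st.MEM  -- no-port MEM/MEM
[2] i3  st.MEM  -- no-port MEM/MEM
[3] i4/i5  st.MEM and.ALU  -- 2-wide
[4] i6/i7  ld.MEM add.ALU  -- 2-wide
[5] i8  add.ALU  -- RAW r6
[6] i9/i10  ld.MEM add.ALU  -- 2-wide
[7] i11  ld.MEM  -- tail

ISSUED = 9,10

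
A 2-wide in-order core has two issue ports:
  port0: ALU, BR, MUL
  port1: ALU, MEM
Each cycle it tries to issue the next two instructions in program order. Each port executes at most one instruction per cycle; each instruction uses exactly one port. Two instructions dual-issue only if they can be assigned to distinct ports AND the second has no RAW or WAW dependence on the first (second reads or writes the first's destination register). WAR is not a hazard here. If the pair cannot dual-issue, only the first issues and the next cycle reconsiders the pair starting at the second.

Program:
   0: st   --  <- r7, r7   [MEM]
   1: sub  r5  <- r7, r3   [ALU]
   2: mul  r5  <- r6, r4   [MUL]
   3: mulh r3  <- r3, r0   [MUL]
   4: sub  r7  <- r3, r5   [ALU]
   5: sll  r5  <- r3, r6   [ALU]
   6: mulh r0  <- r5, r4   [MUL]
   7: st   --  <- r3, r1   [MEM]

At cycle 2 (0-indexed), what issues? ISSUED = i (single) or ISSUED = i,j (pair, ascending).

ISSUED = 3

#0 head=0: st.MEM sub.ALU i0/i1 pair
#1 head=2: mul.MUL i2 no-port MUL/MUL
#2 head=3: mulh.MUL i3 RAW r3
#3 head=4: sub.ALU sll.ALU i4/i5 pair
#4 head=6: mulh.MUL st.MEM i6/i7 pair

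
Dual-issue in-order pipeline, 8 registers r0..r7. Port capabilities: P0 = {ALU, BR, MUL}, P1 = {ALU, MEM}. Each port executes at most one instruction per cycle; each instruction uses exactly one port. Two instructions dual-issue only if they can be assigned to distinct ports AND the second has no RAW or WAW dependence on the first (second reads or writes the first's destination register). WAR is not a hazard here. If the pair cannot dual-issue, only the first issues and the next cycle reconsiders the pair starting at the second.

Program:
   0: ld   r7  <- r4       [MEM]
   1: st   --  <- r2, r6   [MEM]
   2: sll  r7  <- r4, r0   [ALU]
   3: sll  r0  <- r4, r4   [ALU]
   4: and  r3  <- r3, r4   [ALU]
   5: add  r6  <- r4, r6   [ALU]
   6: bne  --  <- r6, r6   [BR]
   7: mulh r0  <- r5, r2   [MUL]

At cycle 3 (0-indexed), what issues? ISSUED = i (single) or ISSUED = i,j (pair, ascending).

[0] i0  ld.MEM  -- no-port MEM/MEM
[1] i1+i2  st.MEM;sll.ALU  -- pair
[2] i3+i4  sll.ALU;and.ALU  -- pair
[3] i5  add.ALU  -- RAW r6
[4] i6  bne.BR  -- no-port BR/MUL
[5] i7  mulh.MUL  -- tail

ISSUED = 5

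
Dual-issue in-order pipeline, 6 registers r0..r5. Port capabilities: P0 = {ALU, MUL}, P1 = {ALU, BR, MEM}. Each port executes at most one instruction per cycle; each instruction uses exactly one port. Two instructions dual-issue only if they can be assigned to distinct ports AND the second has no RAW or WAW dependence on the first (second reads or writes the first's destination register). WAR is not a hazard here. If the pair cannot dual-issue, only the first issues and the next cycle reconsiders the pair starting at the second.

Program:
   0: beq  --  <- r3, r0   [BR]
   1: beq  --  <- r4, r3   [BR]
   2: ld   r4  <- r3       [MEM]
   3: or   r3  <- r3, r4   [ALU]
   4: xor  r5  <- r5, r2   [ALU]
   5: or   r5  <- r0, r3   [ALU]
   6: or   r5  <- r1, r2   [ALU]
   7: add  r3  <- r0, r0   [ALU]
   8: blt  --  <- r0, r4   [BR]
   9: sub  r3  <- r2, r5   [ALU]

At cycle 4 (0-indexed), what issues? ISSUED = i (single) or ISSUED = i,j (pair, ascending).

#0 head=0: beq.BR i0 no-port BR/BR
#1 head=1: beq.BR i1 no-port BR/MEM
#2 head=2: ld.MEM i2 RAW r4
#3 head=3: or.ALU+xor.ALU i3,i4 pair
#4 head=5: or.ALU i5 WAW r5
#5 head=6: or.ALU+add.ALU i6,i7 pair
#6 head=8: blt.BR+sub.ALU i8,i9 pair

ISSUED = 5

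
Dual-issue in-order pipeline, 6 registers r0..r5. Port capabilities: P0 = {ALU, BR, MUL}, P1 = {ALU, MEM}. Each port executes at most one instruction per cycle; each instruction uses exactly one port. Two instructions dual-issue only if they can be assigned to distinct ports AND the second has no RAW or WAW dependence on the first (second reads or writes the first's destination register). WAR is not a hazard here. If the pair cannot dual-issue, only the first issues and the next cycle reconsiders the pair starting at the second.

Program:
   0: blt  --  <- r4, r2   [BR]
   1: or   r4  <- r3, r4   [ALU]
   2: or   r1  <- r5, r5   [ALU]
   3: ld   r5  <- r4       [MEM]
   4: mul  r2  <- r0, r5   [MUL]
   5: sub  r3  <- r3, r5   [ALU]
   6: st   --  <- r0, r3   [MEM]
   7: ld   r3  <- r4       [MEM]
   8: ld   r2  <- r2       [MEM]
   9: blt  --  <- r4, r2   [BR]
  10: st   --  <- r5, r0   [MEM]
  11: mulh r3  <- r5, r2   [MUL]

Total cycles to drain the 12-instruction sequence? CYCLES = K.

t=0 i0/i1:blt/or ; pair
t=1 i2/i3:or/ld ; pair
t=2 i4/i5:mul/sub ; pair
t=3 i6:st ; no-port MEM/MEM
t=4 i7:ld ; no-port MEM/MEM
t=5 i8:ld ; RAW r2
t=6 i9/i10:blt/st ; pair
t=7 i11:mulh ; tail

CYCLES = 8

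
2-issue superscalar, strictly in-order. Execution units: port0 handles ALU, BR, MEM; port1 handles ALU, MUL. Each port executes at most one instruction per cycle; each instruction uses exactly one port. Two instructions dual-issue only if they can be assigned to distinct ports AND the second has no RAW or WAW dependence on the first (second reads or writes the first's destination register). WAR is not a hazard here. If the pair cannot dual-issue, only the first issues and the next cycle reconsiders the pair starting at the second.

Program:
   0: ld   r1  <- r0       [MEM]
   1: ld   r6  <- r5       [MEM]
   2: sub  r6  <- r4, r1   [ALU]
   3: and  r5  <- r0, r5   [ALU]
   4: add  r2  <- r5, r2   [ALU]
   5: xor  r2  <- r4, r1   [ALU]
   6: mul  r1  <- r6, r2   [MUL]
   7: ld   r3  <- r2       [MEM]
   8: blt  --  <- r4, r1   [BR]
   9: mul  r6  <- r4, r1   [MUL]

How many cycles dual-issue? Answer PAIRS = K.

PAIRS = 3

[0] i0  ld.MEM  -- no-port MEM/MEM
[1] i1  ld.MEM  -- WAW r6
[2] i2&i3  sub.ALU and.ALU  -- dual
[3] i4  add.ALU  -- WAW r2
[4] i5  xor.ALU  -- RAW r2
[5] i6&i7  mul.MUL ld.MEM  -- dual
[6] i8&i9  blt.BR mul.MUL  -- dual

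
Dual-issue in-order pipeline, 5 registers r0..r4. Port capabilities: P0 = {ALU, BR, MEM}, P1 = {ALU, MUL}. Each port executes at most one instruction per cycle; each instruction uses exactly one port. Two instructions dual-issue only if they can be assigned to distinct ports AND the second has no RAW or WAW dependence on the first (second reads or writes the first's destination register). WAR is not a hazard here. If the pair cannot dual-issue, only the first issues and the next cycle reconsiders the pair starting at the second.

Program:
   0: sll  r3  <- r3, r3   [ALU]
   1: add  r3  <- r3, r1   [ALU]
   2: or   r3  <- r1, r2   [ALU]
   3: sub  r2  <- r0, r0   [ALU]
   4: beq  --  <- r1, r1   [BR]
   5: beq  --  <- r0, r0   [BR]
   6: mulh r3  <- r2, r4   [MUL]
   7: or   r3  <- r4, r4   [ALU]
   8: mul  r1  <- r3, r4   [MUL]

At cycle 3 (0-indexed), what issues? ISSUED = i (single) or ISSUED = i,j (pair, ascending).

ISSUED = 4

t=0 i0:sll.ALU ; RAW+WAW r3
t=1 i1:add.ALU ; WAW r3
t=2 i2/i3:or.ALU;sub.ALU ; 2-wide
t=3 i4:beq.BR ; no-port BR/BR
t=4 i5/i6:beq.BR;mulh.MUL ; 2-wide
t=5 i7:or.ALU ; RAW r3
t=6 i8:mul.MUL ; tail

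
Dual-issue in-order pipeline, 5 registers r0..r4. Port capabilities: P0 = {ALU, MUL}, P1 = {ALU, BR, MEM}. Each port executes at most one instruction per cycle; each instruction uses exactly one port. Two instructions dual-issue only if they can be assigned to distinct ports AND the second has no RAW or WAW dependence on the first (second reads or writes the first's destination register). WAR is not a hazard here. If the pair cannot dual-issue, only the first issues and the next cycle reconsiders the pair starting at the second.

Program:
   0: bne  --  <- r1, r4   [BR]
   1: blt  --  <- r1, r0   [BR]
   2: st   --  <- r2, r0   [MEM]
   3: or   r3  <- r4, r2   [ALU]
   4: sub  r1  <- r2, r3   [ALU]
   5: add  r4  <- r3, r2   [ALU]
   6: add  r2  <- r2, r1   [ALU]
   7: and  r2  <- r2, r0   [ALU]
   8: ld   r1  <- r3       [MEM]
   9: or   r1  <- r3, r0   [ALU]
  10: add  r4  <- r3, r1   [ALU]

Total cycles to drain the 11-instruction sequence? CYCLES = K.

CYCLES = 8

c0: i0 bne.BR  no-port BR/BR
c1: i1 blt.BR  no-port BR/MEM
c2: i2&i3 st.MEM or.ALU  dual
c3: i4&i5 sub.ALU add.ALU  dual
c4: i6 add.ALU  RAW+WAW r2
c5: i7&i8 and.ALU ld.MEM  dual
c6: i9 or.ALU  RAW r1
c7: i10 add.ALU  tail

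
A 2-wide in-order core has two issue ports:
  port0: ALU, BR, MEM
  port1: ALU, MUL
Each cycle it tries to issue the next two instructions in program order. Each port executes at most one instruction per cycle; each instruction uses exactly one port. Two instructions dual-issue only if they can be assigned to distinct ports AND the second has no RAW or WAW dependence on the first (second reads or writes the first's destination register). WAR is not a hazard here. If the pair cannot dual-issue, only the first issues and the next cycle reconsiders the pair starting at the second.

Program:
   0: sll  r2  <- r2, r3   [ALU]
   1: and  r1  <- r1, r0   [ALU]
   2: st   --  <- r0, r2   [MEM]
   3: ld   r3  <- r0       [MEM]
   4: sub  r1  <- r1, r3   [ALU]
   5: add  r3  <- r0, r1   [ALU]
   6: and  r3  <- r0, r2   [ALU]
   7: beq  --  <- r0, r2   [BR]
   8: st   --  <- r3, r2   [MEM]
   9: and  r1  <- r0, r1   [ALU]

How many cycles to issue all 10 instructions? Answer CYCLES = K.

CYCLES = 7

#0 head=0: sll.ALU+and.ALU i0/i1 dual
#1 head=2: st.MEM i2 no-port MEM/MEM
#2 head=3: ld.MEM i3 RAW r3
#3 head=4: sub.ALU i4 RAW r1
#4 head=5: add.ALU i5 WAW r3
#5 head=6: and.ALU+beq.BR i6/i7 dual
#6 head=8: st.MEM+and.ALU i8/i9 dual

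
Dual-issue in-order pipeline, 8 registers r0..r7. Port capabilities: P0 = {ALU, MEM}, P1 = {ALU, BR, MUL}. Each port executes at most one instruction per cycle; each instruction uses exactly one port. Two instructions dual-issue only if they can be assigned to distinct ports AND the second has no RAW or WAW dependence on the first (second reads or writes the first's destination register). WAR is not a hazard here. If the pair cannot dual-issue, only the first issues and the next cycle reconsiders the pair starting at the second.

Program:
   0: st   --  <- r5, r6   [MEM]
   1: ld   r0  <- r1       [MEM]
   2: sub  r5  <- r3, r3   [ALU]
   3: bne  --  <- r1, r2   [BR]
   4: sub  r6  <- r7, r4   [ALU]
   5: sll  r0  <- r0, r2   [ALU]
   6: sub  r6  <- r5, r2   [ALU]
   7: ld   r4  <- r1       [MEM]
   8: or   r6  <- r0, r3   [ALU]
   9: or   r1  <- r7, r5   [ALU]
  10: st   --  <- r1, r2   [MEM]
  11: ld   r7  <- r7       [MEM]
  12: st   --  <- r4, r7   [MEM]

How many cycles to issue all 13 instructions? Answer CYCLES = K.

CYCLES = 9

t=0 i0:st.MEM ; no-port MEM/MEM
t=1 i1,i2:ld.MEM;sub.ALU ; dual
t=2 i3,i4:bne.BR;sub.ALU ; dual
t=3 i5,i6:sll.ALU;sub.ALU ; dual
t=4 i7,i8:ld.MEM;or.ALU ; dual
t=5 i9:or.ALU ; RAW r1
t=6 i10:st.MEM ; no-port MEM/MEM
t=7 i11:ld.MEM ; no-port MEM/MEM
t=8 i12:st.MEM ; tail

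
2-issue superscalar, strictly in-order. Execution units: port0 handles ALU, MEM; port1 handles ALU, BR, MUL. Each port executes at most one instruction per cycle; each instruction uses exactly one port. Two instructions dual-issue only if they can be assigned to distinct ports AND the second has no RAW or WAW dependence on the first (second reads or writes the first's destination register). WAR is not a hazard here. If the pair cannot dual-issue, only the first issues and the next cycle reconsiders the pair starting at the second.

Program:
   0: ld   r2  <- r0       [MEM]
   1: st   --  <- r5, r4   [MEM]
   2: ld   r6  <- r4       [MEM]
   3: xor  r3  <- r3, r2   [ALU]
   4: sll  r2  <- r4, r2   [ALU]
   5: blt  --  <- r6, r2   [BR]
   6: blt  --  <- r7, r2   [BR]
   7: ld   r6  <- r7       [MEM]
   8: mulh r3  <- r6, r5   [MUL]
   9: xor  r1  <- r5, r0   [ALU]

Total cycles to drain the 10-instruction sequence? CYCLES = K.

CYCLES = 7

0. ld.MEM @i0  | no-port MEM/MEM
1. st.MEM @i1  | no-port MEM/MEM
2. ld.MEM+xor.ALU @i2+i3  | 2-wide
3. sll.ALU @i4  | RAW r2
4. blt.BR @i5  | no-port BR/BR
5. blt.BR+ld.MEM @i6+i7  | 2-wide
6. mulh.MUL+xor.ALU @i8+i9  | 2-wide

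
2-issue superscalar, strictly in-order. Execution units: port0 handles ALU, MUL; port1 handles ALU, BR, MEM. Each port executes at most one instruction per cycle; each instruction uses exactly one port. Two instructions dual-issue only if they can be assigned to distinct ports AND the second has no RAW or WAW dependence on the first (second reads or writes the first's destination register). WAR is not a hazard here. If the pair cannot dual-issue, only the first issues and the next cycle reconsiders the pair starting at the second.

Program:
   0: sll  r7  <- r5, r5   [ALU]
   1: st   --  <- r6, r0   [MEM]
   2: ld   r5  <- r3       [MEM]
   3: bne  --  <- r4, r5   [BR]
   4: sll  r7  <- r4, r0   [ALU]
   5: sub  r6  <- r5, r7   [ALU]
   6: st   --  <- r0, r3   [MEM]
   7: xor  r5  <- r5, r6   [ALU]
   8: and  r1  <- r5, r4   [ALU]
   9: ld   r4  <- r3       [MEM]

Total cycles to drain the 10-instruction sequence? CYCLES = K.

  cy0 -> i0&i1 (sll.ALU st.MEM) dual
  cy1 -> i2 (ld.MEM) no-port MEM/BR
  cy2 -> i3&i4 (bne.BR sll.ALU) dual
  cy3 -> i5&i6 (sub.ALU st.MEM) dual
  cy4 -> i7 (xor.ALU) RAW r5
  cy5 -> i8&i9 (and.ALU ld.MEM) dual

CYCLES = 6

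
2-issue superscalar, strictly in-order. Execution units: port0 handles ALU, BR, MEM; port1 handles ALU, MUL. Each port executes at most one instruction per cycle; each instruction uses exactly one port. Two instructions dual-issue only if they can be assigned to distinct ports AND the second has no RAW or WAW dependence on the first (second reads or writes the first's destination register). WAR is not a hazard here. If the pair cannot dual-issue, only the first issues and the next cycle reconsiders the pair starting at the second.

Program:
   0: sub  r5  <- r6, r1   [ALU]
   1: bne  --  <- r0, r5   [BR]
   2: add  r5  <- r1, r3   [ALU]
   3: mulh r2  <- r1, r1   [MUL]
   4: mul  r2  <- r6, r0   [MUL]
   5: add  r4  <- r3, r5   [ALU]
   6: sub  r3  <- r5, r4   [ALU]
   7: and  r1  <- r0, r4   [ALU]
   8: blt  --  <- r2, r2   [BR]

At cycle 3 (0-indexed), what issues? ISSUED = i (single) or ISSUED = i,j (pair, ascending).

0. sub.ALU @i0  | RAW r5
1. bne.BR/add.ALU @i1,i2  | dual
2. mulh.MUL @i3  | no-port MUL/MUL
3. mul.MUL/add.ALU @i4,i5  | dual
4. sub.ALU/and.ALU @i6,i7  | dual
5. blt.BR @i8  | tail

ISSUED = 4,5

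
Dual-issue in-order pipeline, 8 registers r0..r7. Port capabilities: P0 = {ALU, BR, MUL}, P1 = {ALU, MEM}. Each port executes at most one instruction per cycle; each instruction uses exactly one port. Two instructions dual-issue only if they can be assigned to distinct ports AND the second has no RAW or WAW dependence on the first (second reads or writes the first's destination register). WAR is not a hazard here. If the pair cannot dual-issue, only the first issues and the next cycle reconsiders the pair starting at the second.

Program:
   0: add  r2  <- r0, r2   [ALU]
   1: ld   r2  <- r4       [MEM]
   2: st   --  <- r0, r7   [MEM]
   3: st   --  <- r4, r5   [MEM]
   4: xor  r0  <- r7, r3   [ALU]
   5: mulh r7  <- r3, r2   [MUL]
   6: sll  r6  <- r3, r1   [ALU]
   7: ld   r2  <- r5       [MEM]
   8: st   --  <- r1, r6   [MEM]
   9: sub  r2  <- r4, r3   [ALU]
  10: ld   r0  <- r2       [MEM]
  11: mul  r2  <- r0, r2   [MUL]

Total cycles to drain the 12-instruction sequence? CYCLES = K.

CYCLES = 9

  cy0 -> i0 (add.ALU) WAW r2
  cy1 -> i1 (ld.MEM) no-port MEM/MEM
  cy2 -> i2 (st.MEM) no-port MEM/MEM
  cy3 -> i3,i4 (st.MEM/xor.ALU) dual
  cy4 -> i5,i6 (mulh.MUL/sll.ALU) dual
  cy5 -> i7 (ld.MEM) no-port MEM/MEM
  cy6 -> i8,i9 (st.MEM/sub.ALU) dual
  cy7 -> i10 (ld.MEM) RAW r0
  cy8 -> i11 (mul.MUL) tail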